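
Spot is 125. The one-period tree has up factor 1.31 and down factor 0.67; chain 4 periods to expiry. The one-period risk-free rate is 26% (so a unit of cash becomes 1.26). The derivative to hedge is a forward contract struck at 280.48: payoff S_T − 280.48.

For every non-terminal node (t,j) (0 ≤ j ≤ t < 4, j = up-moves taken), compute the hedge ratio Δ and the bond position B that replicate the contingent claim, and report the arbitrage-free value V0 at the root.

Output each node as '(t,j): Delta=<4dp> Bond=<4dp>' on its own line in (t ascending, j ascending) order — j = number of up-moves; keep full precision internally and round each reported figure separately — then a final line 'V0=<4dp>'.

(0,0): Delta=1.0000 Bond=-111.2807
(1,0): Delta=1.0000 Bond=-140.2136
(1,1): Delta=1.0000 Bond=-140.2136
(2,0): Delta=1.0000 Bond=-176.6692
(2,1): Delta=1.0000 Bond=-176.6692
(2,2): Delta=1.0000 Bond=-176.6692
(3,0): Delta=1.0000 Bond=-222.6032
(3,1): Delta=1.0000 Bond=-222.6032
(3,2): Delta=1.0000 Bond=-222.6032
(3,3): Delta=1.0000 Bond=-222.6032
V0=13.7193

No-arbitrage ⇒ martingale measure with p* = (R−d)/(u−d) = 0.9219.
At expiry t=4: V(4,0)=-255.2911, V(4,1)=-231.2301, V(4,2)=-184.1853, V(4,3)=-92.2024, V(4,4)=87.6449
(3,0): S=37.5954. Δ = (V_up−V_dn)/(S_up−S_dn) = (-231.2301−-255.2911)/(49.2499−25.1889) = 1.0000. V = [p*·-231.2301 + (1−p*)·-255.2911]/1.26 = -185.0078. B = V − Δ·S = -222.6032.
(3,1): S=73.5074. Δ = (V_up−V_dn)/(S_up−S_dn) = (-184.1853−-231.2301)/(96.2947−49.2499) = 1.0000. V = [p*·-184.1853 + (1−p*)·-231.2301]/1.26 = -149.0958. B = V − Δ·S = -222.6032.
(3,2): S=143.7234. Δ = (V_up−V_dn)/(S_up−S_dn) = (-92.2024−-184.1853)/(188.2776−96.2947) = 1.0000. V = [p*·-92.2024 + (1−p*)·-184.1853]/1.26 = -78.8798. B = V − Δ·S = -222.6032.
(3,3): S=281.0114. Δ = (V_up−V_dn)/(S_up−S_dn) = (87.6449−-92.2024)/(368.1249−188.2776) = 1.0000. V = [p*·87.6449 + (1−p*)·-92.2024]/1.26 = 58.4082. B = V − Δ·S = -222.6032.
(2,0): S=56.1125. Δ = (V_up−V_dn)/(S_up−S_dn) = (-149.0958−-185.0078)/(73.5074−37.5954) = 1.0000. V = [p*·-149.0958 + (1−p*)·-185.0078]/1.26 = -120.5567. B = V − Δ·S = -176.6692.
(2,1): S=109.7125. Δ = (V_up−V_dn)/(S_up−S_dn) = (-78.8798−-149.0958)/(143.7234−73.5074) = 1.0000. V = [p*·-78.8798 + (1−p*)·-149.0958]/1.26 = -66.9567. B = V − Δ·S = -176.6692.
(2,2): S=214.5125. Δ = (V_up−V_dn)/(S_up−S_dn) = (58.4082−-78.8798)/(281.0114−143.7234) = 1.0000. V = [p*·58.4082 + (1−p*)·-78.8798]/1.26 = 37.8433. B = V − Δ·S = -176.6692.
(1,0): S=83.7500. Δ = (V_up−V_dn)/(S_up−S_dn) = (-66.9567−-120.5567)/(109.7125−56.1125) = 1.0000. V = [p*·-66.9567 + (1−p*)·-120.5567]/1.26 = -56.4636. B = V − Δ·S = -140.2136.
(1,1): S=163.7500. Δ = (V_up−V_dn)/(S_up−S_dn) = (37.8433−-66.9567)/(214.5125−109.7125) = 1.0000. V = [p*·37.8433 + (1−p*)·-66.9567]/1.26 = 23.5364. B = V − Δ·S = -140.2136.
(0,0): S=125.0000. Δ = (V_up−V_dn)/(S_up−S_dn) = (23.5364−-56.4636)/(163.7500−83.7500) = 1.0000. V = [p*·23.5364 + (1−p*)·-56.4636]/1.26 = 13.7193. B = V − Δ·S = -111.2807.
The time-0 hedge costs 13.7193, which is the no-arbitrage price.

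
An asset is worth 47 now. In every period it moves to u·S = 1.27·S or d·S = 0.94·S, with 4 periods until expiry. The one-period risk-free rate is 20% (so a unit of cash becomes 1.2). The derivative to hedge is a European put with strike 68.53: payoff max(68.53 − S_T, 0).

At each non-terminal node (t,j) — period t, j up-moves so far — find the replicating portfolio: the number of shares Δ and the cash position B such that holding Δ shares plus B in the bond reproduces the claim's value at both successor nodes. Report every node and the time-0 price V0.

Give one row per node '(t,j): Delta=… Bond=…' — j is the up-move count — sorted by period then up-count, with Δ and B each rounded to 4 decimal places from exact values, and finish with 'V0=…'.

(0,0): Delta=-0.0965 Bond=4.9648
(1,0): Delta=-0.3505 Bond=17.1799
(1,1): Delta=-0.0458 Bond=2.9365
(2,0): Delta=-1.0000 Bond=47.5903
(2,1): Delta=-0.2210 Bond=13.3535
(2,2): Delta=-0.0109 Bond=0.8773
(3,0): Delta=-1.0000 Bond=57.1083
(3,1): Delta=-1.0000 Bond=57.1083
(3,2): Delta=-0.0658 Bond=4.9631
(3,3): Delta=0.0000 Bond=0.0000
V0=0.4311

No-arbitrage ⇒ martingale measure with p* = (R−d)/(u−d) = 0.7879.
Terminal payoffs: V(4,0)=31.8348, V(4,1)=18.9524, V(4,2)=1.5476, V(4,3)=0.0000, V(4,4)=0.0000
Node (3,0) S=39.0374: V=(p*·18.9524+(1−p*)·31.8348)/1.2=18.0709; Δ=(18.9524−31.8348)/(49.5776−36.6952)=-1.0000; B=V−Δ·S=57.1083
Node (3,1) S=52.7421: V=(p*·1.5476+(1−p*)·18.9524)/1.2=4.3662; Δ=(1.5476−18.9524)/(66.9824−49.5776)=-1.0000; B=V−Δ·S=57.1083
Node (3,2) S=71.2579: V=(p*·0.0000+(1−p*)·1.5476)/1.2=0.2736; Δ=(0.0000−1.5476)/(90.4976−66.9824)=-0.0658; B=V−Δ·S=4.9631
Node (3,3) S=96.2740: V=(p*·0.0000+(1−p*)·0.0000)/1.2=0.0000; Δ=(0.0000−0.0000)/(122.2680−90.4976)=0.0000; B=V−Δ·S=0.0000
Node (2,0) S=41.5292: V=(p*·4.3662+(1−p*)·18.0709)/1.2=6.0611; Δ=(4.3662−18.0709)/(52.7421−39.0374)=-1.0000; B=V−Δ·S=47.5903
Node (2,1) S=56.1086: V=(p*·0.2736+(1−p*)·4.3662)/1.2=0.9514; Δ=(0.2736−4.3662)/(71.2579−52.7421)=-0.2210; B=V−Δ·S=13.3535
Node (2,2) S=75.8063: V=(p*·0.0000+(1−p*)·0.2736)/1.2=0.0484; Δ=(0.0000−0.2736)/(96.2740−71.2579)=-0.0109; B=V−Δ·S=0.8773
Node (1,0) S=44.1800: V=(p*·0.9514+(1−p*)·6.0611)/1.2=1.6961; Δ=(0.9514−6.0611)/(56.1086−41.5292)=-0.3505; B=V−Δ·S=17.1799
Node (1,1) S=59.6900: V=(p*·0.0484+(1−p*)·0.9514)/1.2=0.1999; Δ=(0.0484−0.9514)/(75.8063−56.1086)=-0.0458; B=V−Δ·S=2.9365
Node (0,0) S=47.0000: V=(p*·0.1999+(1−p*)·1.6961)/1.2=0.4311; Δ=(0.1999−1.6961)/(59.6900−44.1800)=-0.0965; B=V−Δ·S=4.9648
The time-0 hedge costs 0.4311, which is the no-arbitrage price.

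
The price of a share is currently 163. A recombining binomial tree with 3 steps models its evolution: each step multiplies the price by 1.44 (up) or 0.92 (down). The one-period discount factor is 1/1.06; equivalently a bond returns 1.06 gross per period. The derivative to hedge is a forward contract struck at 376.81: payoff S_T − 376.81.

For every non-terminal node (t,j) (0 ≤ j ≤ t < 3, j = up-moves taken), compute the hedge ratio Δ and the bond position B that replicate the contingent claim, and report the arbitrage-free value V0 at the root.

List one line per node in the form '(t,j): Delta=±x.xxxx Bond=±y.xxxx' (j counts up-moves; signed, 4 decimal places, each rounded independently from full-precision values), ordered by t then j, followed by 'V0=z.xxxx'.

(0,0): Delta=1.0000 Bond=-316.3769
(1,0): Delta=1.0000 Bond=-335.3596
(1,1): Delta=1.0000 Bond=-335.3596
(2,0): Delta=1.0000 Bond=-355.4811
(2,1): Delta=1.0000 Bond=-355.4811
(2,2): Delta=1.0000 Bond=-355.4811
V0=-153.3769

The replicating-portfolio and risk-neutral prices coincide; use p* = (1.06−0.92)/(1.44−0.92) = 0.2692 for the latter.
At expiry t=3: V(3,0)=-249.8839, V(3,1)=-178.1430, V(3,2)=-65.8529, V(3,3)=109.9054
  t=2,j=0: stock 137.9632 → up 198.6670 (V=-178.1430), down 126.9261 (V=-249.8839). Price -217.5179; hedge Δ=1.0000, bond B=-355.4811.
  t=2,j=1: stock 215.9424 → up 310.9571 (V=-65.8529), down 198.6670 (V=-178.1430). Price -139.5387; hedge Δ=1.0000, bond B=-355.4811.
  t=2,j=2: stock 337.9968 → up 486.7154 (V=109.9054), down 310.9571 (V=-65.8529). Price -17.4843; hedge Δ=1.0000, bond B=-355.4811.
  t=1,j=0: stock 149.9600 → up 215.9424 (V=-139.5387), down 137.9632 (V=-217.5179). Price -185.3996; hedge Δ=1.0000, bond B=-335.3596.
  t=1,j=1: stock 234.7200 → up 337.9968 (V=-17.4843), down 215.9424 (V=-139.5387). Price -100.6396; hedge Δ=1.0000, bond B=-335.3596.
  t=0,j=0: stock 163.0000 → up 234.7200 (V=-100.6396), down 149.9600 (V=-185.3996). Price -153.3769; hedge Δ=1.0000, bond B=-316.3769.
Check: Δ(0,0)·S0 + B(0,0) = -153.3769 = V0.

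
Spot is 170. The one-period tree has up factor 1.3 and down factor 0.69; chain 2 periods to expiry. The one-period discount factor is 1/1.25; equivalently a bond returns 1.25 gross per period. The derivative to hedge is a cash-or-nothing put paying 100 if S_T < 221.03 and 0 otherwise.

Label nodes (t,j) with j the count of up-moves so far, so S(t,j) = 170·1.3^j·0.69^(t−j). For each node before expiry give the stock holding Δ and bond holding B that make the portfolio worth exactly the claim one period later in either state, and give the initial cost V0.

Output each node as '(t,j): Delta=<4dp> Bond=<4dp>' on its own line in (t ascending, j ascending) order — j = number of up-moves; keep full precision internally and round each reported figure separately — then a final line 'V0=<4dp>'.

(0,0): Delta=-0.7082 Bond=130.4596
(1,0): Delta=0.0000 Bond=80.0000
(1,1): Delta=-0.7418 Bond=170.4918
V0=10.0618

No-arbitrage ⇒ martingale measure with p* = (R−d)/(u−d) = 0.9180.
At expiry t=2: V(2,0)=100.0000, V(2,1)=100.0000, V(2,2)=0.0000
  t=1,j=0: stock 117.3000 → up 152.4900 (V=100.0000), down 80.9370 (V=100.0000). Price 80.0000; hedge Δ=0.0000, bond B=80.0000.
  t=1,j=1: stock 221.0000 → up 287.3000 (V=0.0000), down 152.4900 (V=100.0000). Price 6.5574; hedge Δ=-0.7418, bond B=170.4918.
  t=0,j=0: stock 170.0000 → up 221.0000 (V=6.5574), down 117.3000 (V=80.0000). Price 10.0618; hedge Δ=-0.7082, bond B=130.4596.
Check: Δ(0,0)·S0 + B(0,0) = 10.0618 = V0.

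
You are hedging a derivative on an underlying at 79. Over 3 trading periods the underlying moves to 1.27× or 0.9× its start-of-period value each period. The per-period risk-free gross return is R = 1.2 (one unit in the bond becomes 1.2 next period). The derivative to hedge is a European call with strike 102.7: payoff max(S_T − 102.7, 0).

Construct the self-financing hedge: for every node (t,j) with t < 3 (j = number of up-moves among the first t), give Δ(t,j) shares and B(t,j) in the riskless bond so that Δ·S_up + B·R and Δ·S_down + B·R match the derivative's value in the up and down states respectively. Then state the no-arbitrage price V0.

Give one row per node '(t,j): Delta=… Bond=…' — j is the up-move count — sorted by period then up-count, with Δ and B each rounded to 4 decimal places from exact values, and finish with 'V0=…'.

Under the risk-neutral measure, an up-move has probability p* = (R−d)/(u−d) = 0.8108 and values discount at R = 1.2.
Terminal values V(3,·): V(3,0)=0.0000, V(3,1)=0.0000, V(3,2)=11.9772, V(3,3)=59.1223
(2,0): S=63.9900. Δ = (V_up−V_dn)/(S_up−S_dn) = (0.0000−0.0000)/(81.2673−57.5910) = 0.0000. V = [p*·0.0000 + (1−p*)·0.0000]/1.2 = 0.0000. B = V − Δ·S = 0.0000.
(2,1): S=90.2970. Δ = (V_up−V_dn)/(S_up−S_dn) = (11.9772−0.0000)/(114.6772−81.2673) = 0.3585. V = [p*·11.9772 + (1−p*)·0.0000]/1.2 = 8.0927. B = V − Δ·S = -24.2781.
(2,2): S=127.4191. Δ = (V_up−V_dn)/(S_up−S_dn) = (59.1223−11.9772)/(161.8223−114.6772) = 1.0000. V = [p*·59.1223 + (1−p*)·11.9772]/1.2 = 41.8358. B = V − Δ·S = -85.5833.
(1,0): S=71.1000. Δ = (V_up−V_dn)/(S_up−S_dn) = (8.0927−0.0000)/(90.2970−63.9900) = 0.3076. V = [p*·8.0927 + (1−p*)·0.0000]/1.2 = 5.4680. B = V − Δ·S = -16.4041.
(1,1): S=100.3300. Δ = (V_up−V_dn)/(S_up−S_dn) = (41.8358−8.0927)/(127.4191−90.2970) = 0.9090. V = [p*·41.8358 + (1−p*)·8.0927]/1.2 = 29.5433. B = V − Δ·S = -61.6542.
(0,0): S=79.0000. Δ = (V_up−V_dn)/(S_up−S_dn) = (29.5433−5.4680)/(100.3300−71.1000) = 0.8236. V = [p*·29.5433 + (1−p*)·5.4680]/1.2 = 20.8238. B = V − Δ·S = -44.2445.
Check: Δ(0,0)·S0 + B(0,0) = 20.8238 = V0.

(0,0): Delta=0.8236 Bond=-44.2445
(1,0): Delta=0.3076 Bond=-16.4041
(1,1): Delta=0.9090 Bond=-61.6542
(2,0): Delta=0.0000 Bond=0.0000
(2,1): Delta=0.3585 Bond=-24.2781
(2,2): Delta=1.0000 Bond=-85.5833
V0=20.8238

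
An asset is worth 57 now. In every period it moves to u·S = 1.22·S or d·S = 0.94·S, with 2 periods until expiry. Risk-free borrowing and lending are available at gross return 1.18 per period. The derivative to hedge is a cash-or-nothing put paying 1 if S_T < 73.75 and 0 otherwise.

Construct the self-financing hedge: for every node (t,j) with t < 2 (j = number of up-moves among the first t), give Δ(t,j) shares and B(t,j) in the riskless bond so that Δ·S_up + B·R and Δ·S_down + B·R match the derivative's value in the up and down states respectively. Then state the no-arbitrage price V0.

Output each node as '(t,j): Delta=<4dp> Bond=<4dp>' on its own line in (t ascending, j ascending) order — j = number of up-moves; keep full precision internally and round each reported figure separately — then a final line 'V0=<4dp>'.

Under the risk-neutral measure, an up-move has probability p* = (R−d)/(u−d) = 0.8571 and values discount at R = 1.18.
Terminal payoffs: V(2,0)=1.0000, V(2,1)=1.0000, V(2,2)=0.0000
(1,0): S=53.5800. Δ = (V_up−V_dn)/(S_up−S_dn) = (1.0000−1.0000)/(65.3676−50.3652) = 0.0000. V = [p*·1.0000 + (1−p*)·1.0000]/1.18 = 0.8475. B = V − Δ·S = 0.8475.
(1,1): S=69.5400. Δ = (V_up−V_dn)/(S_up−S_dn) = (0.0000−1.0000)/(84.8388−65.3676) = -0.0514. V = [p*·0.0000 + (1−p*)·1.0000]/1.18 = 0.1211. B = V − Δ·S = 3.6925.
(0,0): S=57.0000. Δ = (V_up−V_dn)/(S_up−S_dn) = (0.1211−0.8475)/(69.5400−53.5800) = -0.0455. V = [p*·0.1211 + (1−p*)·0.8475]/1.18 = 0.1905. B = V − Δ·S = 2.7848.
Self-financing check: at every node Δ·S+B equals the discounted successor values.

(0,0): Delta=-0.0455 Bond=2.7848
(1,0): Delta=0.0000 Bond=0.8475
(1,1): Delta=-0.0514 Bond=3.6925
V0=0.1905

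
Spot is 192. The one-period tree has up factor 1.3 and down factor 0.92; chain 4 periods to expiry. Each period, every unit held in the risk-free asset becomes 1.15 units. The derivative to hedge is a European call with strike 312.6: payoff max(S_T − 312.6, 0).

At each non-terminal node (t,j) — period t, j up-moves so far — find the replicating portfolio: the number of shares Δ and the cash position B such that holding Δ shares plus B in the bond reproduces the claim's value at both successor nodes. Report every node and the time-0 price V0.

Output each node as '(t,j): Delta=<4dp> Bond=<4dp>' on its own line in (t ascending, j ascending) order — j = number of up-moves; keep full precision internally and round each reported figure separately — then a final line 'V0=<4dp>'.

Under the risk-neutral measure, an up-move has probability p* = (R−d)/(u−d) = 0.6053 and values discount at R = 1.15.
Terminal values V(4,·): V(4,0)=0.0000, V(4,1)=0.0000, V(4,2)=0.0000, V(4,3)=75.4781, V(4,4)=235.7712
(3,0): S=149.5081. Δ = (V_up−V_dn)/(S_up−S_dn) = (0.0000−0.0000)/(194.3605−137.5474) = 0.0000. V = [p*·0.0000 + (1−p*)·0.0000]/1.15 = 0.0000. B = V − Δ·S = 0.0000.
(3,1): S=211.2614. Δ = (V_up−V_dn)/(S_up−S_dn) = (0.0000−0.0000)/(274.6399−194.3605) = 0.0000. V = [p*·0.0000 + (1−p*)·0.0000]/1.15 = 0.0000. B = V − Δ·S = 0.0000.
(3,2): S=298.5216. Δ = (V_up−V_dn)/(S_up−S_dn) = (75.4781−0.0000)/(388.0781−274.6399) = 0.6654. V = [p*·75.4781 + (1−p*)·0.0000]/1.15 = 39.7253. B = V − Δ·S = -158.9012.
(3,3): S=421.8240. Δ = (V_up−V_dn)/(S_up−S_dn) = (235.7712−75.4781)/(548.3712−388.0781) = 1.0000. V = [p*·235.7712 + (1−p*)·75.4781]/1.15 = 149.9979. B = V − Δ·S = -271.8261.
(2,0): S=162.5088. Δ = (V_up−V_dn)/(S_up−S_dn) = (0.0000−0.0000)/(211.2614−149.5081) = 0.0000. V = [p*·0.0000 + (1−p*)·0.0000]/1.15 = 0.0000. B = V − Δ·S = 0.0000.
(2,1): S=229.6320. Δ = (V_up−V_dn)/(S_up−S_dn) = (39.7253−0.0000)/(298.5216−211.2614) = 0.4553. V = [p*·39.7253 + (1−p*)·0.0000]/1.15 = 20.9081. B = V − Δ·S = -83.6322.
(2,2): S=324.4800. Δ = (V_up−V_dn)/(S_up−S_dn) = (149.9979−39.7253)/(421.8240−298.5216) = 0.8943. V = [p*·149.9979 + (1−p*)·39.7253]/1.15 = 92.5820. B = V − Δ·S = -197.6091.
(1,0): S=176.6400. Δ = (V_up−V_dn)/(S_up−S_dn) = (20.9081−0.0000)/(229.6320−162.5088) = 0.3115. V = [p*·20.9081 + (1−p*)·0.0000]/1.15 = 11.0042. B = V − Δ·S = -44.0170.
(1,1): S=249.6000. Δ = (V_up−V_dn)/(S_up−S_dn) = (92.5820−20.9081)/(324.4800−229.6320) = 0.7557. V = [p*·92.5820 + (1−p*)·20.9081]/1.15 = 55.9040. B = V − Δ·S = -132.7115.
(0,0): S=192.0000. Δ = (V_up−V_dn)/(S_up−S_dn) = (55.9040−11.0042)/(249.6000−176.6400) = 0.6154. V = [p*·55.9040 + (1−p*)·11.0042]/1.15 = 33.2004. B = V − Δ·S = -84.9570.
Root portfolio cost Δ·192+B reproduces V0=33.2004.

(0,0): Delta=0.6154 Bond=-84.9570
(1,0): Delta=0.3115 Bond=-44.0170
(1,1): Delta=0.7557 Bond=-132.7115
(2,0): Delta=0.0000 Bond=0.0000
(2,1): Delta=0.4553 Bond=-83.6322
(2,2): Delta=0.8943 Bond=-197.6091
(3,0): Delta=0.0000 Bond=0.0000
(3,1): Delta=0.0000 Bond=0.0000
(3,2): Delta=0.6654 Bond=-158.9012
(3,3): Delta=1.0000 Bond=-271.8261
V0=33.2004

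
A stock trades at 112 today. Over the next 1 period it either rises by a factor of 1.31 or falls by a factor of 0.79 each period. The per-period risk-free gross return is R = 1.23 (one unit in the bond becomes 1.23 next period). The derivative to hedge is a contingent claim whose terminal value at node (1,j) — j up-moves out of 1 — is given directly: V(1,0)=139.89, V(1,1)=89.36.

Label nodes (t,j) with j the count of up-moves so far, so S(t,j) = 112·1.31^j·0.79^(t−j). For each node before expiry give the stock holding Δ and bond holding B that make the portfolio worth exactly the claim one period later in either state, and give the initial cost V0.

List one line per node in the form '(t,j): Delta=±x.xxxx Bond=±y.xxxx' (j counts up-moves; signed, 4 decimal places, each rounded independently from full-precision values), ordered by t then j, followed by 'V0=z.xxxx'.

Under the risk-neutral measure, an up-move has probability p* = (R−d)/(u−d) = 0.8462 and values discount at R = 1.23.
At expiry t=1: V(1,0)=139.8900, V(1,1)=89.3600
Node (0,0) S=112.0000: V=(p*·89.3600+(1−p*)·139.8900)/1.23=78.9706; Δ=(89.3600−139.8900)/(146.7200−88.4800)=-0.8676; B=V−Δ·S=176.1437
Each (Δ,B) replicates both successor values, so the strategy is self-financing and V0 is arbitrage-free.

(0,0): Delta=-0.8676 Bond=176.1437
V0=78.9706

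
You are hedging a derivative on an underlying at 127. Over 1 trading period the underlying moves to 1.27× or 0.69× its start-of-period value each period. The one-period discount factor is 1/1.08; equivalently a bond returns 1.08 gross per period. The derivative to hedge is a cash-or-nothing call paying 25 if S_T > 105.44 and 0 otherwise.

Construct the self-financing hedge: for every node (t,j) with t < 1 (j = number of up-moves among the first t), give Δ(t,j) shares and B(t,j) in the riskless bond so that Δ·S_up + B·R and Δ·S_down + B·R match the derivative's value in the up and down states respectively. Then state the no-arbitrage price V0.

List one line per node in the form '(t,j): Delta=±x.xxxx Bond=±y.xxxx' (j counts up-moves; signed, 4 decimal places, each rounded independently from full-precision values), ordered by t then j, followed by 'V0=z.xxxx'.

Risk-neutral probability p* = (R−d)/(u−d) = (1.08−0.69)/(1.27−0.69) = 0.6724.
Terminal values V(1,·): V(1,0)=0.0000, V(1,1)=25.0000
  t=0,j=0: stock 127.0000 → up 161.2900 (V=25.0000), down 87.6300 (V=0.0000). Price 15.5651; hedge Δ=0.3394, bond B=-27.5383.
Root portfolio cost Δ·127+B reproduces V0=15.5651.

(0,0): Delta=0.3394 Bond=-27.5383
V0=15.5651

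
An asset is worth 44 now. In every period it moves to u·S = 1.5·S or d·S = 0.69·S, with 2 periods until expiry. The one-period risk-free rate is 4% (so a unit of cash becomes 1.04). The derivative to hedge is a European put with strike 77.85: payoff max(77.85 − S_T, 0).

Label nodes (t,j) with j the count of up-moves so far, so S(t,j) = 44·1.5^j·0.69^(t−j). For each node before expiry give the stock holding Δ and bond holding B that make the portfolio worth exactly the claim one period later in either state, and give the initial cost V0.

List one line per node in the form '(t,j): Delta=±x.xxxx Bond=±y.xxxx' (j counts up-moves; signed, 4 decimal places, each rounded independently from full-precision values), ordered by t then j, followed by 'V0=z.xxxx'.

Risk-neutral probability p* = (R−d)/(u−d) = (1.04−0.69)/(1.5−0.69) = 0.4321.
Payoff layer (t=2): V(2,0)=56.9016, V(2,1)=32.3100, V(2,2)=0.0000
(1,0): S=30.3600. Δ = (V_up−V_dn)/(S_up−S_dn) = (32.3100−56.9016)/(45.5400−20.9484) = -1.0000. V = [p*·32.3100 + (1−p*)·56.9016]/1.04 = 44.4958. B = V − Δ·S = 74.8558.
(1,1): S=66.0000. Δ = (V_up−V_dn)/(S_up−S_dn) = (0.0000−32.3100)/(99.0000−45.5400) = -0.6044. V = [p*·0.0000 + (1−p*)·32.3100]/1.04 = 17.6432. B = V − Δ·S = 57.5321.
(0,0): S=44.0000. Δ = (V_up−V_dn)/(S_up−S_dn) = (17.6432−44.4958)/(66.0000−30.3600) = -0.7534. V = [p*·17.6432 + (1−p*)·44.4958]/1.04 = 31.6277. B = V − Δ·S = 64.7791.
Each (Δ,B) replicates both successor values, so the strategy is self-financing and V0 is arbitrage-free.

(0,0): Delta=-0.7534 Bond=64.7791
(1,0): Delta=-1.0000 Bond=74.8558
(1,1): Delta=-0.6044 Bond=57.5321
V0=31.6277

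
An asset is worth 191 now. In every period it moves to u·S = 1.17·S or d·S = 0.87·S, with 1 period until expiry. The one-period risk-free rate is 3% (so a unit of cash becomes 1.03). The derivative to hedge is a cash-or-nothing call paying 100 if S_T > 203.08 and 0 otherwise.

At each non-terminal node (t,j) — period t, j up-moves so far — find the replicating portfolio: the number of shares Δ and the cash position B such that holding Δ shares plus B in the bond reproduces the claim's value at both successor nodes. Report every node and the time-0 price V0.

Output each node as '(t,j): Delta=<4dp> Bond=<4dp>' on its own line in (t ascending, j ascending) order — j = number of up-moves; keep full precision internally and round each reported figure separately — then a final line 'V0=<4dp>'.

(0,0): Delta=1.7452 Bond=-281.5534
V0=51.7799

No-arbitrage ⇒ martingale measure with p* = (R−d)/(u−d) = 0.5333.
Payoff layer (t=1): V(1,0)=0.0000, V(1,1)=100.0000
Node (0,0) S=191.0000: V=(p*·100.0000+(1−p*)·0.0000)/1.03=51.7799; Δ=(100.0000−0.0000)/(223.4700−166.1700)=1.7452; B=V−Δ·S=-281.5534
Each (Δ,B) replicates both successor values, so the strategy is self-financing and V0 is arbitrage-free.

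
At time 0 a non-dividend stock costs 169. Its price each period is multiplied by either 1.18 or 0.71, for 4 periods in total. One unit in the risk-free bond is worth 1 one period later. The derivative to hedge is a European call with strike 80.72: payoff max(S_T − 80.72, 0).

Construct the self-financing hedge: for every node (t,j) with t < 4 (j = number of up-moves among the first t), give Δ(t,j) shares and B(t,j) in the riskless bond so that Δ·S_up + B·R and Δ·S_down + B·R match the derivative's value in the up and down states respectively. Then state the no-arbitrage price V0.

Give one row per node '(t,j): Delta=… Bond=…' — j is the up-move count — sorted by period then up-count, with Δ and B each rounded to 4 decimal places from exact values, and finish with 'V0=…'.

(0,0): Delta=0.9480 Bond=-69.8156
(1,0): Delta=0.8477 Bond=-57.7917
(1,1): Delta=0.9854 Bond=-77.2786
(2,0): Delta=0.5841 Bond=-35.3289
(2,1): Delta=0.9462 Bond=-71.7342
(2,2): Delta=1.0000 Bond=-80.7200
(3,0): Delta=0.0000 Bond=0.0000
(3,1): Delta=0.8022 Bond=-57.2571
(3,2): Delta=1.0000 Bond=-80.7200
(3,3): Delta=1.0000 Bond=-80.7200
V0=90.3883

The replicating-portfolio and risk-neutral prices coincide; use p* = (1−0.71)/(1.18−0.71) = 0.6170 for the latter.
Terminal payoffs: V(4,0)=0.0000, V(4,1)=0.0000, V(4,2)=37.9026, V(4,3)=116.4274, V(4,4)=246.9334
(3,0): S=60.4870. Δ = (V_up−V_dn)/(S_up−S_dn) = (0.0000−0.0000)/(71.3746−42.9457) = 0.0000. V = [p*·0.0000 + (1−p*)·0.0000]/1 = 0.0000. B = V − Δ·S = 0.0000.
(3,1): S=100.5276. Δ = (V_up−V_dn)/(S_up−S_dn) = (37.9026−0.0000)/(118.6226−71.3746) = 0.8022. V = [p*·37.9026 + (1−p*)·0.0000]/1 = 23.3867. B = V − Δ·S = -57.2571.
(3,2): S=167.0741. Δ = (V_up−V_dn)/(S_up−S_dn) = (116.4274−37.9026)/(197.1474−118.6226) = 1.0000. V = [p*·116.4274 + (1−p*)·37.9026]/1 = 86.3541. B = V − Δ·S = -80.7200.
(3,3): S=277.6724. Δ = (V_up−V_dn)/(S_up−S_dn) = (246.9334−116.4274)/(327.6534−197.1474) = 1.0000. V = [p*·246.9334 + (1−p*)·116.4274]/1 = 196.9524. B = V − Δ·S = -80.7200.
(2,0): S=85.1929. Δ = (V_up−V_dn)/(S_up−S_dn) = (23.3867−0.0000)/(100.5276−60.4870) = 0.5841. V = [p*·23.3867 + (1−p*)·0.0000]/1 = 14.4301. B = V − Δ·S = -35.3289.
(2,1): S=141.5882. Δ = (V_up−V_dn)/(S_up−S_dn) = (86.3541−23.3867)/(167.0741−100.5276) = 0.9462. V = [p*·86.3541 + (1−p*)·23.3867]/1 = 62.2389. B = V − Δ·S = -71.7342.
(2,2): S=235.3156. Δ = (V_up−V_dn)/(S_up−S_dn) = (196.9524−86.3541)/(277.6724−167.0741) = 1.0000. V = [p*·196.9524 + (1−p*)·86.3541]/1 = 154.5956. B = V − Δ·S = -80.7200.
(1,0): S=119.9900. Δ = (V_up−V_dn)/(S_up−S_dn) = (62.2389−14.4301)/(141.5882−85.1929) = 0.8477. V = [p*·62.2389 + (1−p*)·14.4301]/1 = 43.9292. B = V − Δ·S = -57.7917.
(1,1): S=199.4200. Δ = (V_up−V_dn)/(S_up−S_dn) = (154.5956−62.2389)/(235.3156−141.5882) = 0.9854. V = [p*·154.5956 + (1−p*)·62.2389]/1 = 119.2250. B = V − Δ·S = -77.2786.
(0,0): S=169.0000. Δ = (V_up−V_dn)/(S_up−S_dn) = (119.2250−43.9292)/(199.4200−119.9900) = 0.9480. V = [p*·119.2250 + (1−p*)·43.9292]/1 = 90.3883. B = V − Δ·S = -69.8156.
Root portfolio cost Δ·169+B reproduces V0=90.3883.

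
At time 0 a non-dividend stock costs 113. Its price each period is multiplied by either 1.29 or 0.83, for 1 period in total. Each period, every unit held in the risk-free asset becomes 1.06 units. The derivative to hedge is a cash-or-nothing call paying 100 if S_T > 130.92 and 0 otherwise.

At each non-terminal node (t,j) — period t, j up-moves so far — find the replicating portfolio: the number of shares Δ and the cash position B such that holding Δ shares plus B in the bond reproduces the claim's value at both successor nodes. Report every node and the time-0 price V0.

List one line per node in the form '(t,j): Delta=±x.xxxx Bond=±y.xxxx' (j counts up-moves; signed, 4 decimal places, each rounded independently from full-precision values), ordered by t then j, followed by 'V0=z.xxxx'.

(0,0): Delta=1.9238 Bond=-170.2215
V0=47.1698

The replicating-portfolio and risk-neutral prices coincide; use p* = (1.06−0.83)/(1.29−0.83) = 0.5000 for the latter.
At expiry t=1: V(1,0)=0.0000, V(1,1)=100.0000
  t=0,j=0: stock 113.0000 → up 145.7700 (V=100.0000), down 93.7900 (V=0.0000). Price 47.1698; hedge Δ=1.9238, bond B=-170.2215.
Check: Δ(0,0)·S0 + B(0,0) = 47.1698 = V0.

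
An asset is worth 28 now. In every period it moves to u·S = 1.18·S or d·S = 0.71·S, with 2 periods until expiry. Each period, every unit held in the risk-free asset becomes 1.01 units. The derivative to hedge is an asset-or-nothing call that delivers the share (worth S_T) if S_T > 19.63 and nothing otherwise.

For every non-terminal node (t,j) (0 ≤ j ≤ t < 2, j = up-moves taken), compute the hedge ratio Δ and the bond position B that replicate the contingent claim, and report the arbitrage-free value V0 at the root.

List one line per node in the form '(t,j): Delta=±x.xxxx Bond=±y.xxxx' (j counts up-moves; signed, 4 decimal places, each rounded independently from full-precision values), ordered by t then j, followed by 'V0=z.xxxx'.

No-arbitrage ⇒ martingale measure with p* = (R−d)/(u−d) = 0.6383.
At expiry t=2: V(2,0)=0.0000, V(2,1)=23.4584, V(2,2)=38.9872
(1,0): S=19.8800. Δ = (V_up−V_dn)/(S_up−S_dn) = (23.4584−0.0000)/(23.4584−14.1148) = 2.5106. V = [p*·23.4584 + (1−p*)·0.0000]/1.01 = 14.8252. B = V − Δ·S = -35.0863.
(1,1): S=33.0400. Δ = (V_up−V_dn)/(S_up−S_dn) = (38.9872−23.4584)/(38.9872−23.4584) = 1.0000. V = [p*·38.9872 + (1−p*)·23.4584]/1.01 = 33.0400. B = V − Δ·S = 0.0000.
(0,0): S=28.0000. Δ = (V_up−V_dn)/(S_up−S_dn) = (33.0400−14.8252)/(33.0400−19.8800) = 1.3841. V = [p*·33.0400 + (1−p*)·14.8252]/1.01 = 26.1898. B = V − Δ·S = -12.5651.
Root portfolio cost Δ·28+B reproduces V0=26.1898.

(0,0): Delta=1.3841 Bond=-12.5651
(1,0): Delta=2.5106 Bond=-35.0863
(1,1): Delta=1.0000 Bond=0.0000
V0=26.1898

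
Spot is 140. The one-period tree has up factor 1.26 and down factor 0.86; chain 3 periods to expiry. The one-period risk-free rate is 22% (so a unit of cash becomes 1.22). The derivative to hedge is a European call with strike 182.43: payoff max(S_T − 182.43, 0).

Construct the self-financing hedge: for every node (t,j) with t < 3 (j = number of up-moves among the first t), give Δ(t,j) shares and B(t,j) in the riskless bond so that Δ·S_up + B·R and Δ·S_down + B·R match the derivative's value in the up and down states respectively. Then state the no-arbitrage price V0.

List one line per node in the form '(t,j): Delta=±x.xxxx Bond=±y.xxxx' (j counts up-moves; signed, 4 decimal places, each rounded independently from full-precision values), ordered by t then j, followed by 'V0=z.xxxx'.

(0,0): Delta=0.8828 Bond=-83.2348
(1,0): Delta=0.1335 Bond=-11.3326
(1,1): Delta=0.9396 Bond=-111.5703
(2,0): Delta=0.0000 Bond=0.0000
(2,1): Delta=0.1437 Bond=-15.3620
(2,2): Delta=1.0000 Bond=-149.5328
V0=40.3586

Under the risk-neutral measure, an up-move has probability p* = (R−d)/(u−d) = 0.9000 and values discount at R = 1.22.
At expiry t=3: V(3,0)=0.0000, V(3,1)=0.0000, V(3,2)=8.7170, V(3,3)=97.6226
Node (2,0) S=103.5440: V=(p*·0.0000+(1−p*)·0.0000)/1.22=0.0000; Δ=(0.0000−0.0000)/(130.4654−89.0478)=0.0000; B=V−Δ·S=0.0000
Node (2,1) S=151.7040: V=(p*·8.7170+(1−p*)·0.0000)/1.22=6.4306; Δ=(8.7170−0.0000)/(191.1470−130.4654)=0.1437; B=V−Δ·S=-15.3620
Node (2,2) S=222.2640: V=(p*·97.6226+(1−p*)·8.7170)/1.22=72.7312; Δ=(97.6226−8.7170)/(280.0526−191.1470)=1.0000; B=V−Δ·S=-149.5328
Node (1,0) S=120.4000: V=(p*·6.4306+(1−p*)·0.0000)/1.22=4.7439; Δ=(6.4306−0.0000)/(151.7040−103.5440)=0.1335; B=V−Δ·S=-11.3326
Node (1,1) S=176.4000: V=(p*·72.7312+(1−p*)·6.4306)/1.22=54.1813; Δ=(72.7312−6.4306)/(222.2640−151.7040)=0.9396; B=V−Δ·S=-111.5703
Node (0,0) S=140.0000: V=(p*·54.1813+(1−p*)·4.7439)/1.22=40.3586; Δ=(54.1813−4.7439)/(176.4000−120.4000)=0.8828; B=V−Δ·S=-83.2348
Root portfolio cost Δ·140+B reproduces V0=40.3586.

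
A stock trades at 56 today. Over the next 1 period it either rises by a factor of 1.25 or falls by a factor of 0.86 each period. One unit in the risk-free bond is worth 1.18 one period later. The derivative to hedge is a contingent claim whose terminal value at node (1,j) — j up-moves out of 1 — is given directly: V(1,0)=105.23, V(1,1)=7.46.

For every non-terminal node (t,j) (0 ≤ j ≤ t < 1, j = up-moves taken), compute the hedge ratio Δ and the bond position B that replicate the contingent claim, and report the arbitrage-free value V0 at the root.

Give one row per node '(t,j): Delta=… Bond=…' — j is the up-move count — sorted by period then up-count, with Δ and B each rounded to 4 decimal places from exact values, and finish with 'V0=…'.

Since d<R<u, set p* = (R−d)/(u−d) = 0.8205; price each node as the discounted p*-expectation of its children.
Terminal payoffs: V(1,0)=105.2300, V(1,1)=7.4600
(0,0): S=56.0000. Δ = (V_up−V_dn)/(S_up−S_dn) = (7.4600−105.2300)/(70.0000−48.1600) = -4.4766. V = [p*·7.4600 + (1−p*)·105.2300]/1.18 = 21.1936. B = V − Δ·S = 271.8859.
Each (Δ,B) replicates both successor values, so the strategy is self-financing and V0 is arbitrage-free.

(0,0): Delta=-4.4766 Bond=271.8859
V0=21.1936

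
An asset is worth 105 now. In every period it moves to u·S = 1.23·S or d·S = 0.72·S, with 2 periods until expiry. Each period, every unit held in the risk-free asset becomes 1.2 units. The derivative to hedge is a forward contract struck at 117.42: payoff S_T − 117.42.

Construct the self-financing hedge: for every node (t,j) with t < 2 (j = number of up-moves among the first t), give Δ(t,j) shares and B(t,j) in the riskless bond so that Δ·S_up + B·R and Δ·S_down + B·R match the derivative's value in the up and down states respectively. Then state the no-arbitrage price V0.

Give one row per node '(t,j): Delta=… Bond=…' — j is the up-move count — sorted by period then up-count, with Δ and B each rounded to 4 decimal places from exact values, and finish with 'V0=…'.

Under the risk-neutral measure, an up-move has probability p* = (R−d)/(u−d) = 0.9412 and values discount at R = 1.2.
Payoff layer (t=2): V(2,0)=-62.9880, V(2,1)=-24.4320, V(2,2)=41.4345
(1,0): S=75.6000. Δ = (V_up−V_dn)/(S_up−S_dn) = (-24.4320−-62.9880)/(92.9880−54.4320) = 1.0000. V = [p*·-24.4320 + (1−p*)·-62.9880]/1.2 = -22.2500. B = V − Δ·S = -97.8500.
(1,1): S=129.1500. Δ = (V_up−V_dn)/(S_up−S_dn) = (41.4345−-24.4320)/(158.8545−92.9880) = 1.0000. V = [p*·41.4345 + (1−p*)·-24.4320]/1.2 = 31.3000. B = V − Δ·S = -97.8500.
(0,0): S=105.0000. Δ = (V_up−V_dn)/(S_up−S_dn) = (31.3000−-22.2500)/(129.1500−75.6000) = 1.0000. V = [p*·31.3000 + (1−p*)·-22.2500]/1.2 = 23.4583. B = V − Δ·S = -81.5417.
Root portfolio cost Δ·105+B reproduces V0=23.4583.

(0,0): Delta=1.0000 Bond=-81.5417
(1,0): Delta=1.0000 Bond=-97.8500
(1,1): Delta=1.0000 Bond=-97.8500
V0=23.4583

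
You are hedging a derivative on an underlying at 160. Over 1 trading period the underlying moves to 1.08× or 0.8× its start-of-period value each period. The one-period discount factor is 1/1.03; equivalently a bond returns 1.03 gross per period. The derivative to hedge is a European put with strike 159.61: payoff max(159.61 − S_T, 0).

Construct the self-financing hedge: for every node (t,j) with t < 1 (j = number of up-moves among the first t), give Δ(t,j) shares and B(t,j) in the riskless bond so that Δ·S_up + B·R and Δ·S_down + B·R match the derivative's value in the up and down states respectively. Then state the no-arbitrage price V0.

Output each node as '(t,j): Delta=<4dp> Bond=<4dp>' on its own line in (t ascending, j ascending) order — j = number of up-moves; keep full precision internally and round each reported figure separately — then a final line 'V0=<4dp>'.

(0,0): Delta=-0.7056 Bond=118.3731
V0=5.4802

Since d<R<u, set p* = (R−d)/(u−d) = 0.8214; price each node as the discounted p*-expectation of its children.
Terminal payoffs: V(1,0)=31.6100, V(1,1)=0.0000
(0,0): S=160.0000. Δ = (V_up−V_dn)/(S_up−S_dn) = (0.0000−31.6100)/(172.8000−128.0000) = -0.7056. V = [p*·0.0000 + (1−p*)·31.6100]/1.03 = 5.4802. B = V − Δ·S = 118.3731.
Root portfolio cost Δ·160+B reproduces V0=5.4802.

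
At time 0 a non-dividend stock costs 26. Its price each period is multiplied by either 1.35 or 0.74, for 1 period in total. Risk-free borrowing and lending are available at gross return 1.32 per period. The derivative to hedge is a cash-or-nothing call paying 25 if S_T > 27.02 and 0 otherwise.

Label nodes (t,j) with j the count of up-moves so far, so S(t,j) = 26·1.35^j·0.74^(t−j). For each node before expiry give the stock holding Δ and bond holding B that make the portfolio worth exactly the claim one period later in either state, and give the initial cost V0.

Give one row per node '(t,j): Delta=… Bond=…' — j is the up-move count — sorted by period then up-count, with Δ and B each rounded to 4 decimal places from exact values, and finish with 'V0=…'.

(0,0): Delta=1.5763 Bond=-22.9757
V0=18.0079

The replicating-portfolio and risk-neutral prices coincide; use p* = (1.32−0.74)/(1.35−0.74) = 0.9508 for the latter.
Payoff layer (t=1): V(1,0)=0.0000, V(1,1)=25.0000
Node (0,0) S=26.0000: V=(p*·25.0000+(1−p*)·0.0000)/1.32=18.0079; Δ=(25.0000−0.0000)/(35.1000−19.2400)=1.5763; B=V−Δ·S=-22.9757
Each (Δ,B) replicates both successor values, so the strategy is self-financing and V0 is arbitrage-free.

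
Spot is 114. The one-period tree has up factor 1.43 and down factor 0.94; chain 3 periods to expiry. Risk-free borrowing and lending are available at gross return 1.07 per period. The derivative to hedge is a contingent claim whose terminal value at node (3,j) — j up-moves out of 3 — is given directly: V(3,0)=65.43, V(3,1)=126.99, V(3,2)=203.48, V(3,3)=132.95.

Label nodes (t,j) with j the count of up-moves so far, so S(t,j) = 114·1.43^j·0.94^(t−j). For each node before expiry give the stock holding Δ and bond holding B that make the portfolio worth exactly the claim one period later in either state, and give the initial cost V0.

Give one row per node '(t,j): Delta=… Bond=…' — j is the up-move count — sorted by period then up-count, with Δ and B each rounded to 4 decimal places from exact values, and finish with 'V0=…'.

Since d<R<u, set p* = (R−d)/(u−d) = 0.2653; price each node as the discounted p*-expectation of its children.
Payoff layer (t=3): V(3,0)=65.4300, V(3,1)=126.9900, V(3,2)=203.4800, V(3,3)=132.9500
(2,0): S=100.7304. Δ = (V_up−V_dn)/(S_up−S_dn) = (126.9900−65.4300)/(144.0445−94.6866) = 1.2472. V = [p*·126.9900 + (1−p*)·65.4300]/1.07 = 76.4133. B = V − Δ·S = -49.2193.
(2,1): S=153.2388. Δ = (V_up−V_dn)/(S_up−S_dn) = (203.4800−126.9900)/(219.1315−144.0445) = 1.0187. V = [p*·203.4800 + (1−p*)·126.9900]/1.07 = 137.6479. B = V − Δ·S = -18.4541.
(2,2): S=233.1186. Δ = (V_up−V_dn)/(S_up−S_dn) = (132.9500−203.4800)/(333.3596−219.1315) = -0.6174. V = [p*·132.9500 + (1−p*)·203.4800]/1.07 = 172.6803. B = V − Δ·S = 316.6191.
(1,0): S=107.1600. Δ = (V_up−V_dn)/(S_up−S_dn) = (137.6479−76.4133)/(153.2388−100.7304) = 1.1662. V = [p*·137.6479 + (1−p*)·76.4133]/1.07 = 86.5974. B = V − Δ·S = -38.3712.
(1,1): S=163.0200. Δ = (V_up−V_dn)/(S_up−S_dn) = (172.6803−137.6479)/(233.1186−153.2388) = 0.4386. V = [p*·172.6803 + (1−p*)·137.6479]/1.07 = 137.3292. B = V − Δ·S = 65.8344.
(0,0): S=114.0000. Δ = (V_up−V_dn)/(S_up−S_dn) = (137.3292−86.5974)/(163.0200−107.1600) = 0.9082. V = [p*·137.3292 + (1−p*)·86.5974]/1.07 = 93.5111. B = V − Δ·S = -10.0232.
Root portfolio cost Δ·114+B reproduces V0=93.5111.

(0,0): Delta=0.9082 Bond=-10.0232
(1,0): Delta=1.1662 Bond=-38.3712
(1,1): Delta=0.4386 Bond=65.8344
(2,0): Delta=1.2472 Bond=-49.2193
(2,1): Delta=1.0187 Bond=-18.4541
(2,2): Delta=-0.6174 Bond=316.6191
V0=93.5111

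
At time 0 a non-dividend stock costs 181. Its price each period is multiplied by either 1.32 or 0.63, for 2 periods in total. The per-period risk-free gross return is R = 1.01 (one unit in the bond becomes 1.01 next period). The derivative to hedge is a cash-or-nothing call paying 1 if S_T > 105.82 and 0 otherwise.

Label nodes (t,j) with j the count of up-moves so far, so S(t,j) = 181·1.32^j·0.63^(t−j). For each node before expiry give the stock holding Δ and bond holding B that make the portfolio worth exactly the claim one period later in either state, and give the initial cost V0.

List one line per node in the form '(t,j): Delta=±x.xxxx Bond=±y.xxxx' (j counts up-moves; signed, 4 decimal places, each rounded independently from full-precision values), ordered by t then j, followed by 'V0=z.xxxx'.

Risk-neutral probability p* = (R−d)/(u−d) = (1.01−0.63)/(1.32−0.63) = 0.5507.
Terminal payoffs: V(2,0)=0.0000, V(2,1)=1.0000, V(2,2)=1.0000
  t=1,j=0: stock 114.0300 → up 150.5196 (V=1.0000), down 71.8389 (V=0.0000). Price 0.5453; hedge Δ=0.0127, bond B=-0.9040.
  t=1,j=1: stock 238.9200 → up 315.3744 (V=1.0000), down 150.5196 (V=1.0000). Price 0.9901; hedge Δ=0.0000, bond B=0.9901.
  t=0,j=0: stock 181.0000 → up 238.9200 (V=0.9901), down 114.0300 (V=0.5453). Price 0.7824; hedge Δ=0.0036, bond B=0.1377.
Root portfolio cost Δ·181+B reproduces V0=0.7824.

(0,0): Delta=0.0036 Bond=0.1377
(1,0): Delta=0.0127 Bond=-0.9040
(1,1): Delta=0.0000 Bond=0.9901
V0=0.7824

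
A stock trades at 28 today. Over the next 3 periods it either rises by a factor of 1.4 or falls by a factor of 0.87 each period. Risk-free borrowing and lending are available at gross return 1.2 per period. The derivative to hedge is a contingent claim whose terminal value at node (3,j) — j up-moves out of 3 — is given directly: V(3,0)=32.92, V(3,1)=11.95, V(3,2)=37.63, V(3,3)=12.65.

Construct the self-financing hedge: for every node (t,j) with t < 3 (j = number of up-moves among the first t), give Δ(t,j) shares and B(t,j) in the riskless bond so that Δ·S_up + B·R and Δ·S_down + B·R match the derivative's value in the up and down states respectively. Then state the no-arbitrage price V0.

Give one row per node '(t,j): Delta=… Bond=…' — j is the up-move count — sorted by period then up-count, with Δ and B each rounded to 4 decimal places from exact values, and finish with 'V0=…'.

No-arbitrage ⇒ martingale measure with p* = (R−d)/(u−d) = 0.6226.
At expiry t=3: V(3,0)=32.9200, V(3,1)=11.9500, V(3,2)=37.6300, V(3,3)=12.6500
(2,0): S=21.1932. Δ = (V_up−V_dn)/(S_up−S_dn) = (11.9500−32.9200)/(29.6705−18.4381) = -1.8669. V = [p*·11.9500 + (1−p*)·32.9200]/1.2 = 16.5527. B = V − Δ·S = 56.1187.
(2,1): S=34.1040. Δ = (V_up−V_dn)/(S_up−S_dn) = (37.6300−11.9500)/(47.7456−29.6705) = 1.4207. V = [p*·37.6300 + (1−p*)·11.9500]/1.2 = 23.2829. B = V − Δ·S = -25.1700.
(2,2): S=54.8800. Δ = (V_up−V_dn)/(S_up−S_dn) = (12.6500−37.6300)/(76.8320−47.7456) = -0.8588. V = [p*·12.6500 + (1−p*)·37.6300]/1.2 = 18.3970. B = V − Δ·S = 65.5291.
(1,0): S=24.3600. Δ = (V_up−V_dn)/(S_up−S_dn) = (23.2829−16.5527)/(34.1040−21.1932) = 0.5213. V = [p*·23.2829 + (1−p*)·16.5527]/1.2 = 17.2860. B = V − Δ·S = 4.5875.
(1,1): S=39.2000. Δ = (V_up−V_dn)/(S_up−S_dn) = (18.3970−23.2829)/(54.8800−34.1040) = -0.2352. V = [p*·18.3970 + (1−p*)·23.2829]/1.2 = 16.8673. B = V − Δ·S = 26.0859.
(0,0): S=28.0000. Δ = (V_up−V_dn)/(S_up−S_dn) = (16.8673−17.2860)/(39.2000−24.3600) = -0.0282. V = [p*·16.8673 + (1−p*)·17.2860]/1.2 = 14.1877. B = V − Δ·S = 14.9777.
The time-0 hedge costs 14.1877, which is the no-arbitrage price.

(0,0): Delta=-0.0282 Bond=14.9777
(1,0): Delta=0.5213 Bond=4.5875
(1,1): Delta=-0.2352 Bond=26.0859
(2,0): Delta=-1.8669 Bond=56.1187
(2,1): Delta=1.4207 Bond=-25.1700
(2,2): Delta=-0.8588 Bond=65.5291
V0=14.1877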